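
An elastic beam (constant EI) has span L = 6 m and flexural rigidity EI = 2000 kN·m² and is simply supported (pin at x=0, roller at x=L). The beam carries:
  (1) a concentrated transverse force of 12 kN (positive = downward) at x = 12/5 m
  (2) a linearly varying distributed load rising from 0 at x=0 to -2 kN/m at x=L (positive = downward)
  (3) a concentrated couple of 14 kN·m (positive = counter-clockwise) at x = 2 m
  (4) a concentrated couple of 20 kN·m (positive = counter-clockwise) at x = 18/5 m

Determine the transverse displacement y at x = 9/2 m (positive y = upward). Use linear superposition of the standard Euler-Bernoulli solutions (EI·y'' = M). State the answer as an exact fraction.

y(9/2) = -403991/64000000 m

Load 1 — point force P=12 kN at a=12/5 m (b=L-a=18/5):
  y_1 = -Pa(L-x)(2Lx-a²-x²)/(6LEI)  [x>a] = -12·(12/5)·(6-(9/2))·(2·6·(9/2)-(12/5)²-(9/2)²)/(6·6·2000) = -8397/500000 m
Load 2 — triangular load w₀=-2 kN/m (0→w₀ over full span):
  y_2 = -w₀x(7L⁴-10L²x²+3x⁴)/(360LEI) = -(-2)·(9/2)·(7·6⁴-10·6²·(9/2)²+3·(9/2)⁴)/(360·6·2000) = 3213/512000 m
Load 3 — applied couple M₀=14 kN·m at a=2 m (b=L-a=4):
  y_3 = (M₀x³/(6L)-M₀(x-a)²/2+C₁x)/EI  [x>a] with C₁=M₀(3b²-L²)/(6L)=14/3 = (14·(9/2)³/(6·6)-14·((9/2)-2)²/2+(14/3)·(9/2))/2000 = 203/32000 m
Load 4 — applied couple M₀=20 kN·m at a=18/5 m (b=L-a=12/5):
  y_4 = (M₀x³/(6L)-M₀(x-a)²/2+C₁x)/EI  [x>a] with C₁=M₀(3b²-L²)/(6L)=-52/5 = (20·(9/2)³/(6·6)-20·((9/2)-(18/5))²/2+(-52/5)·(9/2))/2000 = -171/80000 m
Superposition: y = Σ y_i = -403991/64000000 m ≈ -0.006312 m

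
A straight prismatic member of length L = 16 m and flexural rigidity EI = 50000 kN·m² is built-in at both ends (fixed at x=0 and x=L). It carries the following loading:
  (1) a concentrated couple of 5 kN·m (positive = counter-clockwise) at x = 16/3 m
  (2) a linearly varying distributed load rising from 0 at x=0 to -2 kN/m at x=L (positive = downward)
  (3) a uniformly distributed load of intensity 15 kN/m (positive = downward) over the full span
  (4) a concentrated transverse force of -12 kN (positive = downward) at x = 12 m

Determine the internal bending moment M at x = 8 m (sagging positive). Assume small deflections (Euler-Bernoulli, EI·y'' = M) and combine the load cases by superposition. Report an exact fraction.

M(8) = 425/3 kN·m

Load 1 — applied couple M₀=5 kN·m at a=16/3 m (b=L-a=32/3):
  M_1 = R_Ax - M_A - M₀  [x>a] with R_A=5/12, M_A=0 = (5/12)·8 - 0 - 5 = -5/3 kN·m
Load 2 — triangular load w₀=-2 kN/m (0→w₀ over full span):
  M_2 = 3w₀Lx/20 - w₀L²/30 - w₀x³/(6L) = 3·(-2)·16·8/20 - (-2)·16²/30 - (-2)·8³/(6·16) = -32/3 kN·m
Load 3 — uniform load w=15 kN/m over full span:
  M_3 = wLx/2 - wL²/12 - wx²/2 = 15·16·8/2 - 15·16²/12 - 15·8²/2 = 160 kN·m
Load 4 — point force P=-12 kN at a=12 m (b=L-a=4):
  M_4 = Pb²(3a+b)x/L³ - Pab²/L²  [x≤a] = (-12)·4²·(3·12+4)·8/16³ - (-12)·12·4²/16² = -6 kN·m
Superposition: M = Σ M_i = 425/3 kN·m ≈ 141.666667 kN·m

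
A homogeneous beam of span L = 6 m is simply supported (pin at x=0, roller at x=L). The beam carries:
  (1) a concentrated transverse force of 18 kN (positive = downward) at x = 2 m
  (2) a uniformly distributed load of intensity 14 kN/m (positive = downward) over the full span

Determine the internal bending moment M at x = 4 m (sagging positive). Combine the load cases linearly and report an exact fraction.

M(4) = 68 kN·m

Load 1 — point force P=18 kN at a=2 m (b=L-a=4):
  M_1 = Pa(L-x)/L  [x>a] = 18·2·(6-4)/6 = 12 kN·m
Load 2 — uniform load w=14 kN/m over full span:
  M_2 = wx(L-x)/2 = 14·4·(6-4)/2 = 56 kN·m
Superposition: M = Σ M_i = 68 kN·m ≈ 68.000000 kN·m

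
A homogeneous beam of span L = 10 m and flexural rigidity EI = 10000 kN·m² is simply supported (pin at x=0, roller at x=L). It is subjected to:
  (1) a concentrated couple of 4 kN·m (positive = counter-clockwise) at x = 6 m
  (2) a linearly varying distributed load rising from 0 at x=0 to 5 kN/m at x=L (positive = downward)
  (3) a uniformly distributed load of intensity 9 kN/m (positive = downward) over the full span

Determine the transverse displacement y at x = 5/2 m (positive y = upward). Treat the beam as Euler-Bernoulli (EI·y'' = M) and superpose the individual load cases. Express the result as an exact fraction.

Load 1 — applied couple M₀=4 kN·m at a=6 m (b=L-a=4):
  y_1 = (M₀x³/(6L)+C₁x)/EI  [x≤a] with C₁=M₀(3b²-L²)/(6L)=-52/15 = (4·(5/2)³/(6·10)+(-52/15)·(5/2))/10000 = -61/80000 m
Load 2 — triangular load w₀=5 kN/m (0→w₀ over full span):
  y_2 = -w₀x(7L⁴-10L²x²+3x⁴)/(360LEI) = -5·(5/2)·(7·10⁴-10·10²·(5/2)²+3·(5/2)⁴)/(360·10·10000) = -545/24576 m
Load 3 — uniform load w=9 kN/m over full span:
  y_3 = -wx(L³-2Lx²+x³)/(24EI) = -9·(5/2)·(10³-2·10·(5/2)²+(5/2)³)/(24·10000) = -171/2048 m
Superposition: y = Σ y_i = -1634837/15360000 m ≈ -0.106435 m

y(5/2) = -1634837/15360000 m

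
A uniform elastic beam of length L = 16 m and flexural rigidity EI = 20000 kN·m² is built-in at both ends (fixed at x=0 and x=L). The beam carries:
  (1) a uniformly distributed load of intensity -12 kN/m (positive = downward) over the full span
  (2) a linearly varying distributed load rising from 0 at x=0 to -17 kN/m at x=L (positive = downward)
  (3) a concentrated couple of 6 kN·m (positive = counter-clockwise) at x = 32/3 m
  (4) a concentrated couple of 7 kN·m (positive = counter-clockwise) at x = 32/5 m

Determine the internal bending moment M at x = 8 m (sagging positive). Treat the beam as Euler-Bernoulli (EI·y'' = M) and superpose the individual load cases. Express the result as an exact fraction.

Load 1 — uniform load w=-12 kN/m over full span:
  M_1 = wLx/2 - wL²/12 - wx²/2 = (-12)·16·8/2 - (-12)·16²/12 - (-12)·8²/2 = -128 kN·m
Load 2 — triangular load w₀=-17 kN/m (0→w₀ over full span):
  M_2 = 3w₀Lx/20 - w₀L²/30 - w₀x³/(6L) = 3·(-17)·16·8/20 - (-17)·16²/30 - (-17)·8³/(6·16) = -272/3 kN·m
Load 3 — applied couple M₀=6 kN·m at a=32/3 m (b=L-a=16/3):
  M_3 = R_Ax - M_A  [x≤a] with R_A=1/2, M_A=2 = (1/2)·8 - 2 = 2 kN·m
Load 4 — applied couple M₀=7 kN·m at a=32/5 m (b=L-a=48/5):
  M_4 = R_Ax - M_A - M₀  [x>a] with R_A=63/100, M_A=21/25 = (63/100)·8 - (21/25) - 7 = -14/5 kN·m
Superposition: M = Σ M_i = -3292/15 kN·m ≈ -219.466667 kN·m

M(8) = -3292/15 kN·m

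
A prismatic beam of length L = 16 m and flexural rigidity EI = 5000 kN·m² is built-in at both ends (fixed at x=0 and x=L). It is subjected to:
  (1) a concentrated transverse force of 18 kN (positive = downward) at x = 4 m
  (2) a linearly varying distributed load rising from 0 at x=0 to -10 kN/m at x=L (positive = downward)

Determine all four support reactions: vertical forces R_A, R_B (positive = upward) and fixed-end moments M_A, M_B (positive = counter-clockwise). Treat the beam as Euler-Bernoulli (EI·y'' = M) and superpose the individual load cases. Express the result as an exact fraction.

Load 1 — point force P=18 kN at a=4 m (b=L-a=12):
  R_A = Pb²(3a+b)/L³ = 18·12²·(3·4+12)/16³ = 243/16 kN
  M_A = Pab²/L² = 18·4·12²/16² = 81/2 kN·m
  R_B = Pa²(a+3b)/L³ = 18·4²·(4+3·12)/16³ = 45/16 kN
  M_B = -Pa²b/L² = -18·4²·12/16² = -27/2 kN·m
Load 2 — triangular load w₀=-10 kN/m (0→w₀ over full span):
  R_A = 3w₀L/20 = 3·(-10)·16/20 = -24 kN
  M_A = w₀L²/30 = (-10)·16²/30 = -256/3 kN·m
  R_B = 7w₀L/20 = 7·(-10)·16/20 = -56 kN
  M_B = -w₀L²/20 = -(-10)·16²/20 = 128 kN·m
Superposition: R_A = -141/16 kN, M_A = -269/6 kN·m, R_B = -851/16 kN, M_B = 229/2 kN·m

R_A = -141/16 kN, M_A = -269/6 kN·m, R_B = -851/16 kN, M_B = 229/2 kN·m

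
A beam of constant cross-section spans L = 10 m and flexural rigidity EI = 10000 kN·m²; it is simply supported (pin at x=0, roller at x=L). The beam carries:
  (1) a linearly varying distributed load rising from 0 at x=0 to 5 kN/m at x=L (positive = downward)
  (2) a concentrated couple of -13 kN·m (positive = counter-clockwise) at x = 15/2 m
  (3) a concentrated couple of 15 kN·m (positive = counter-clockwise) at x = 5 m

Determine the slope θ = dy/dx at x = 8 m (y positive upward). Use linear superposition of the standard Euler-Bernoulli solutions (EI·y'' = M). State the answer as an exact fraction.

Load 1 — triangular load w₀=5 kN/m (0→w₀ over full span):
  θ_1 = -w₀(7L⁴-30L²x²+15x⁴)/(360LEI) = -5·(7·10⁴-30·10²·8²+15·8⁴)/(360·10·10000) = 757/90000 rad
Load 2 — applied couple M₀=-13 kN·m at a=15/2 m (b=L-a=5/2):
  θ_2 = (M₀x²/(2L)-M₀(x-a)+C₁)/EI  [x>a] with C₁=M₀(3b²-L²)/(6L)=845/48 = ((-13)·8²/(2·10)-(-13)·(8-(15/2))+(845/48))/10000 = -4199/2400000 rad
Load 3 — applied couple M₀=15 kN·m at a=5 m (b=L-a=5):
  θ_3 = (M₀x²/(2L)-M₀(x-a)+C₁)/EI  [x>a] with C₁=M₀(3b²-L²)/(6L)=-25/4 = (15·8²/(2·10)-15·(8-5)+(-25/4))/10000 = -13/40000 rad
Superposition: θ = Σ θ_i = 45623/7200000 rad ≈ 0.006337 rad

θ(8) = 45623/7200000 rad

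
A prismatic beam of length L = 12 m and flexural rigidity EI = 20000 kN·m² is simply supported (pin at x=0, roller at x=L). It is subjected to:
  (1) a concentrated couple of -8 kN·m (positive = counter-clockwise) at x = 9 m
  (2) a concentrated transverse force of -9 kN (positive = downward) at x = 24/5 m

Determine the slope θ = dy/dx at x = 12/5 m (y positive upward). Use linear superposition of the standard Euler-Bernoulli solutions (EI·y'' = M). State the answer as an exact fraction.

Load 1 — applied couple M₀=-8 kN·m at a=9 m (b=L-a=3):
  θ_1 = (M₀x²/(2L)+C₁)/EI  [x≤a] with C₁=M₀(3b²-L²)/(6L)=13 = ((-8)·(12/5)²/(2·12)+13)/20000 = 277/500000 rad
Load 2 — point force P=-9 kN at a=24/5 m (b=L-a=36/5):
  θ_2 = -Pb(L²-b²-3x²)/(6LEI)  [x≤a] = -(-9)·(36/5)·(12²-(36/5)²-3·(12/5)²)/(6·12·20000) = 1053/312500 rad
Superposition: θ = Σ θ_i = 9809/2500000 rad ≈ 0.003924 rad

θ(12/5) = 9809/2500000 rad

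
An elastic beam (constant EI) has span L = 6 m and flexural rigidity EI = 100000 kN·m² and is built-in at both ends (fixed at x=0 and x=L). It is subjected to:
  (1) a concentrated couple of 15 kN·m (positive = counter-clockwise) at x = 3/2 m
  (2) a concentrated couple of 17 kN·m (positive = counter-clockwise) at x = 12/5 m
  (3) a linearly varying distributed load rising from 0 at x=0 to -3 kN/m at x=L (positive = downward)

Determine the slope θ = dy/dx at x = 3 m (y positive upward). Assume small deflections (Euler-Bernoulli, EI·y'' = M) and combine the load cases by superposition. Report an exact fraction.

Load 1 — applied couple M₀=15 kN·m at a=3/2 m (b=L-a=9/2):
  θ_1 = (R_Ax²/2 - M_Ax - M₀(x-a))/EI  [x>a] with R_A=45/16, M_A=-45/16 = ((45/16)·3²/2 - (-45/16)·3 - 15·(3-(3/2)))/100000 = -9/640000 rad
Load 2 — applied couple M₀=17 kN·m at a=12/5 m (b=L-a=18/5):
  θ_2 = (R_Ax²/2 - M_Ax - M₀(x-a))/EI  [x>a] with R_A=102/25, M_A=51/25 = ((102/25)·3²/2 - (51/25)·3 - 17·(3-(12/5)))/100000 = 51/2500000 rad
Load 3 — triangular load w₀=-3 kN/m (0→w₀ over full span):
  θ_3 = -w₀(2x(L-x)(L-2x)(x+2L)+x²(L-x)²)/(120LEI) = -(-3)·(2·3·(6-3)·(6-2·3)·(3+2·6)+3²·(6-3)²)/(120·6·100000) = 27/8000000 rad
Superposition: θ = Σ θ_i = 777/80000000 rad ≈ 0.000010 rad

θ(3) = 777/80000000 rad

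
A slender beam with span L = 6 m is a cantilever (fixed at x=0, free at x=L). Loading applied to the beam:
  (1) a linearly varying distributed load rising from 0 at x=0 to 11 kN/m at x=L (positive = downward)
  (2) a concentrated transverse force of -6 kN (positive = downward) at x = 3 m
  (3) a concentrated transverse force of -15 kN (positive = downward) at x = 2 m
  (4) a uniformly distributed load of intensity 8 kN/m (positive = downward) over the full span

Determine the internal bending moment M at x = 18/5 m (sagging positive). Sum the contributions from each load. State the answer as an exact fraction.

Load 1 — triangular load w₀=11 kN/m (0→w₀ over full span):
  M_1 = w₀Lx/2 - w₀L²/3 - w₀x³/(6L) = 11·6·(18/5)/2 - 11·6²/3 - 11·(18/5)³/(6·6) = -3432/125 kN·m
Load 2 — point force P=-6 kN at a=3 m (b=L-a=3):
  M_2 = 0  [x>a] = 0 kN·m
Load 3 — point force P=-15 kN at a=2 m (b=L-a=4):
  M_3 = 0  [x>a] = 0 kN·m
Load 4 — uniform load w=8 kN/m over full span:
  M_4 = -w(L-x)²/2 = -8·(6-(18/5))²/2 = -576/25 kN·m
Superposition: M = Σ M_i = -6312/125 kN·m ≈ -50.496000 kN·m

M(18/5) = -6312/125 kN·m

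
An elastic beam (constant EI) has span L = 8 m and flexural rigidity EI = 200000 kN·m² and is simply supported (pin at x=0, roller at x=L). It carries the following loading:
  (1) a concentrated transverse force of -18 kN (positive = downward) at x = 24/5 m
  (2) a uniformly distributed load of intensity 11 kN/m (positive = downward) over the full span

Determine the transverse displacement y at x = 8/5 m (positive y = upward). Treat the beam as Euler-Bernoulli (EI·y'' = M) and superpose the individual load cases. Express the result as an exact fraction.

y(8/5) = -7328/5859375 m

Load 1 — point force P=-18 kN at a=24/5 m (b=L-a=16/5):
  y_1 = -Pbx(L²-b²-x²)/(6LEI)  [x≤a] = -(-18)·(16/5)·(8/5)·(8²-(16/5)²-(8/5)²)/(6·8·200000) = 192/390625 m
Load 2 — uniform load w=11 kN/m over full span:
  y_2 = -wx(L³-2Lx²+x³)/(24EI) = -11·(8/5)·(8³-2·8·(8/5)²+(8/5)³)/(24·200000) = -10208/5859375 m
Superposition: y = Σ y_i = -7328/5859375 m ≈ -0.001251 m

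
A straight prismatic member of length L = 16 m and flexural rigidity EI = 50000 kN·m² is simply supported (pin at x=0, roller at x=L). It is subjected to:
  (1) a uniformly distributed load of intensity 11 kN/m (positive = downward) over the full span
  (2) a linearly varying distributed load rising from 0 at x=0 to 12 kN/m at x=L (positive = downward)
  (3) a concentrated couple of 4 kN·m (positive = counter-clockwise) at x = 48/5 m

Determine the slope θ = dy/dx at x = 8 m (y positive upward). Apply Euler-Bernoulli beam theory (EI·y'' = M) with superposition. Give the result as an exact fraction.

Load 1 — uniform load w=11 kN/m over full span:
  θ_1 = -w(L³-6Lx²+4x³)/(24EI) = -11·(16³-6·16·8²+4·8³)/(24·50000) = 0 rad
Load 2 — triangular load w₀=12 kN/m (0→w₀ over full span):
  θ_2 = -w₀(7L⁴-30L²x²+15x⁴)/(360LEI) = -12·(7·16⁴-30·16²·8²+15·8⁴)/(360·16·50000) = -56/46875 rad
Load 3 — applied couple M₀=4 kN·m at a=48/5 m (b=L-a=32/5):
  θ_3 = (M₀x²/(2L)+C₁)/EI  [x≤a] with C₁=M₀(3b²-L²)/(6L)=-416/75 = (4·8²/(2·16)+(-416/75))/50000 = 23/468750 rad
Superposition: θ = Σ θ_i = -179/156250 rad ≈ -0.001146 rad

θ(8) = -179/156250 rad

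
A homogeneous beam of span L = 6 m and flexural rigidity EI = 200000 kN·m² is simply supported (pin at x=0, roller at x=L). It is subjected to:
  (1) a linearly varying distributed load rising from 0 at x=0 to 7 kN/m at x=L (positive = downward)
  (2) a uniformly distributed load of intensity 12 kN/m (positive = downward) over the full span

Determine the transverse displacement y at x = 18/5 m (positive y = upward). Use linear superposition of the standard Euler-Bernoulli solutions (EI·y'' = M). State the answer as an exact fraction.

Load 1 — triangular load w₀=7 kN/m (0→w₀ over full span):
  y_1 = -w₀x(7L⁴-10L²x²+3x⁴)/(360LEI) = -7·(18/5)·(7·6⁴-10·6²·(18/5)²+3·(18/5)⁴)/(360·6·200000) = -13986/48828125 m
Load 2 — uniform load w=12 kN/m over full span:
  y_2 = -wx(L³-2Lx²+x³)/(24EI) = -12·(18/5)·(6³-2·6·(18/5)²+(18/5)³)/(24·200000) = -7533/7812500 m
Superposition: y = Σ y_i = -244269/195312500 m ≈ -0.001251 m

y(18/5) = -244269/195312500 m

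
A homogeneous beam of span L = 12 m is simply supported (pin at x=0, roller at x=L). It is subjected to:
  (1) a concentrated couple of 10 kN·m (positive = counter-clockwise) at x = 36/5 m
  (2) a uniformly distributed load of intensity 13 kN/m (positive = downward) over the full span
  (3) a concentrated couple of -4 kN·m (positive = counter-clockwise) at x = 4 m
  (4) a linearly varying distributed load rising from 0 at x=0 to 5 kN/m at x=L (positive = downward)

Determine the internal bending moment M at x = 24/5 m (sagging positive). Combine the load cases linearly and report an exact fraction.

M(24/5) = 6784/25 kN·m

Load 1 — applied couple M₀=10 kN·m at a=36/5 m (b=L-a=24/5):
  M_1 = M₀x/L  [x≤a] = 10·(24/5)/12 = 4 kN·m
Load 2 — uniform load w=13 kN/m over full span:
  M_2 = wx(L-x)/2 = 13·(24/5)·(12-(24/5))/2 = 5616/25 kN·m
Load 3 — applied couple M₀=-4 kN·m at a=4 m (b=L-a=8):
  M_3 = M₀x/L - M₀  [x>a] = (-4)·(24/5)/12 - (-4) = 12/5 kN·m
Load 4 — triangular load w₀=5 kN/m (0→w₀ over full span):
  M_4 = w₀Lx/6 - w₀x³/(6L) = 5·12·(24/5)/6 - 5·(24/5)³/(6·12) = 1008/25 kN·m
Superposition: M = Σ M_i = 6784/25 kN·m ≈ 271.360000 kN·m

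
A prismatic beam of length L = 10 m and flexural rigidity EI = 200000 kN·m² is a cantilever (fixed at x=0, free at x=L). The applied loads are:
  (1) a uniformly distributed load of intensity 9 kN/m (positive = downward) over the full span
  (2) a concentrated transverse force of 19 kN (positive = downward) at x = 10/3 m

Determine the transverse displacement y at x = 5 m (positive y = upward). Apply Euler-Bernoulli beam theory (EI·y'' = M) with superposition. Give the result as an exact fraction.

y(5) = -22783/1036800 m

Load 1 — uniform load w=9 kN/m over full span:
  y_1 = -wx²(x²-4Lx+6L²)/(24EI) = -9·5²·(5²-4·10·5+6·10²)/(24·200000) = -51/2560 m
Load 2 — point force P=19 kN at a=10/3 m (b=L-a=20/3):
  y_2 = -Pa²(3x-a)/(6EI)  [x>a] = -19·(10/3)²·(3·5-(10/3))/(6·200000) = -133/64800 m
Superposition: y = Σ y_i = -22783/1036800 m ≈ -0.021974 m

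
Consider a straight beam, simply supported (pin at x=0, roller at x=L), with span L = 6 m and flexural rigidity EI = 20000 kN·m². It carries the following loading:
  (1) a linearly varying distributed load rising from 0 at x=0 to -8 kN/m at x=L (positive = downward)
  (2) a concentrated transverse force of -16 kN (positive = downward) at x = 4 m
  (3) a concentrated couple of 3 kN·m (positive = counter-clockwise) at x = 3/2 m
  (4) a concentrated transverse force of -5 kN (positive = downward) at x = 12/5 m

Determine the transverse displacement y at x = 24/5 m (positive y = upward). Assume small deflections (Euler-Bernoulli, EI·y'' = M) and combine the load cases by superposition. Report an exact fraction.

Load 1 — triangular load w₀=-8 kN/m (0→w₀ over full span):
  y_1 = -w₀x(7L⁴-10L²x²+3x⁴)/(360LEI) = -(-8)·(24/5)·(7·6⁴-10·6²·(24/5)²+3·(24/5)⁴)/(360·6·20000) = 20574/9765625 m
Load 2 — point force P=-16 kN at a=4 m (b=L-a=2):
  y_2 = -Pa(L-x)(2Lx-a²-x²)/(6LEI)  [x>a] = -(-16)·4·(6-(24/5))·(2·6·(24/5)-4²-(24/5)²)/(6·6·20000) = 464/234375 m
Load 3 — applied couple M₀=3 kN·m at a=3/2 m (b=L-a=9/2):
  y_3 = (M₀x³/(6L)-M₀(x-a)²/2+C₁x)/EI  [x>a] with C₁=M₀(3b²-L²)/(6L)=33/16 = (3·(24/5)³/(6·6)-3·((24/5)-(3/2))²/2+(33/16)·(24/5))/20000 = 2781/20000000 m
Load 4 — point force P=-5 kN at a=12/5 m (b=L-a=18/5):
  y_4 = -Pa(L-x)(2Lx-a²-x²)/(6LEI)  [x>a] = -(-5)·(12/5)·(6-(24/5))·(2·6·(24/5)-(12/5)²-(24/5)²)/(6·6·20000) = 9/15625 m
Superposition: y = Σ y_i = 36011707/7500000000 m ≈ 0.004802 m

y(24/5) = 36011707/7500000000 m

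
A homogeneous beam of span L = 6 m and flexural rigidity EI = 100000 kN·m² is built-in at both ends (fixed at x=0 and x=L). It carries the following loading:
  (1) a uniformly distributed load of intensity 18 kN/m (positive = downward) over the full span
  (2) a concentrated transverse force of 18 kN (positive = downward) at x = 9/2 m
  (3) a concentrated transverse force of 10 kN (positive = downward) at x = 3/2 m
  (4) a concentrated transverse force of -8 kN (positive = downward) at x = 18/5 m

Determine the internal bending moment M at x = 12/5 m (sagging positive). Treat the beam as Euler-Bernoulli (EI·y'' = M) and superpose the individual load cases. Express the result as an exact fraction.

Load 1 — uniform load w=18 kN/m over full span:
  M_1 = wLx/2 - wL²/12 - wx²/2 = 18·6·(12/5)/2 - 18·6²/12 - 18·(12/5)²/2 = 594/25 kN·m
Load 2 — point force P=18 kN at a=9/2 m (b=L-a=3/2):
  M_2 = Pb²(3a+b)x/L³ - Pab²/L²  [x≤a] = 18·(3/2)²·(3·(9/2)+(3/2))·(12/5)/6³ - 18·(9/2)·(3/2)²/6² = 27/16 kN·m
Load 3 — point force P=10 kN at a=3/2 m (b=L-a=9/2):
  M_3 = Pa²(a+3b)(L-x)/L³ - Pa²b/L²  [x>a] = 10·(3/2)²·((3/2)+3·(9/2))·(6-(12/5))/6³ - 10·(3/2)²·(9/2)/6² = 45/16 kN·m
Load 4 — point force P=-8 kN at a=18/5 m (b=L-a=12/5):
  M_4 = Pb²(3a+b)x/L³ - Pab²/L²  [x≤a] = (-8)·(12/5)²·(3·(18/5)+(12/5))·(12/5)/6³ - (-8)·(18/5)·(12/5)²/6² = -1344/625 kN·m
Superposition: M = Σ M_i = 32637/1250 kN·m ≈ 26.109600 kN·m

M(12/5) = 32637/1250 kN·m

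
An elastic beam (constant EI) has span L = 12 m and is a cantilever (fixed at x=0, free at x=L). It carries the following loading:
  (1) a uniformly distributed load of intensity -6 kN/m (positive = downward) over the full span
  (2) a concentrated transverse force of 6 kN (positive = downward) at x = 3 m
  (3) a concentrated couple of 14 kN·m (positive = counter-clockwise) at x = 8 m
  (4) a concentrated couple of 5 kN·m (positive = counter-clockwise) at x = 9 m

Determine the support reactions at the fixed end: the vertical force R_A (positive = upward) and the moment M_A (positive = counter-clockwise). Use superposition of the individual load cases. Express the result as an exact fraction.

R_A = -66 kN, M_A = -433 kN·m

Load 1 — uniform load w=-6 kN/m over full span:
  R_A = wL = (-6)·12 = -72 kN
  M_A = wL²/2 = (-6)·12²/2 = -432 kN·m
Load 2 — point force P=6 kN at a=3 m (b=L-a=9):
  R_A = P = 6 kN
  M_A = Pa = 6·3 = 18 kN·m
Load 3 — applied couple M₀=14 kN·m at a=8 m (b=L-a=4):
  R_A = 0 kN
  M_A = -M₀ = -14 kN·m
Load 4 — applied couple M₀=5 kN·m at a=9 m (b=L-a=3):
  R_A = 0 kN
  M_A = -M₀ = -5 kN·m
Superposition: R_A = -66 kN, M_A = -433 kN·m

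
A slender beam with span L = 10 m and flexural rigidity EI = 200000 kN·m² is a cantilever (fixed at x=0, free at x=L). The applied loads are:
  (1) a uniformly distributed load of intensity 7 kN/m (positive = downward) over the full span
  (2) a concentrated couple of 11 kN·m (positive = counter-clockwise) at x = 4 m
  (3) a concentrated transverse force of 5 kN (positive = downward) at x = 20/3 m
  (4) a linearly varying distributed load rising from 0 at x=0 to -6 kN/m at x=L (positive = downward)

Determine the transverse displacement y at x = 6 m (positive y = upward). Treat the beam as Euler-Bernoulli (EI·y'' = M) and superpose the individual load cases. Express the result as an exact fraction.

y(6) = -23039/2500000 m

Load 1 — uniform load w=7 kN/m over full span:
  y_1 = -wx²(x²-4Lx+6L²)/(24EI) = -7·6²·(6²-4·10·6+6·10²)/(24·200000) = -2079/100000 m
Load 2 — applied couple M₀=11 kN·m at a=4 m (b=L-a=6):
  y_2 = M₀a(2x-a)/(2EI)  [x>a] = 11·4·(2·6-4)/(2·200000) = 11/12500 m
Load 3 — point force P=5 kN at a=20/3 m (b=L-a=10/3):
  y_3 = -Px²(3a-x)/(6EI)  [x≤a] = -5·6²·(3·(20/3)-6)/(6·200000) = -21/10000 m
Load 4 — triangular load w₀=-6 kN/m (0→w₀ over full span):
  y_4 = (w₀Lx³/12-w₀L²x²/6-w₀x⁵/(120L))/EI = ((-6)·10·6³/12-(-6)·10²·6²/6-(-6)·6⁵/(120·10))/200000 = 15993/1250000 m
Superposition: y = Σ y_i = -23039/2500000 m ≈ -0.009216 m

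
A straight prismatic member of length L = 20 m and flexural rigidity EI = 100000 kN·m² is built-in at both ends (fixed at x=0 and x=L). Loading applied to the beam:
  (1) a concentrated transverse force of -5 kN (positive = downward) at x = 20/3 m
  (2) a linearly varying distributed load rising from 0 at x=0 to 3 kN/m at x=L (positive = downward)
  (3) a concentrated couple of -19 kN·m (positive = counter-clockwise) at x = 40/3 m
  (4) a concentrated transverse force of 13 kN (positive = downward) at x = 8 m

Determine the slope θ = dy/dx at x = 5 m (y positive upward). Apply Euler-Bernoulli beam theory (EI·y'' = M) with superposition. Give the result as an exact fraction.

θ(5) = -186761/144000000 rad

Load 1 — point force P=-5 kN at a=20/3 m (b=L-a=40/3):
  θ_1 = -Pb²x(2aL-(3a+b)x)/(2L³EI)  [x≤a] = -(-5)·(40/3)²·5·(2·(20/3)·20-(3·(20/3)+(40/3))·5)/(2·20³·100000) = 1/3600 rad
Load 2 — triangular load w₀=3 kN/m (0→w₀ over full span):
  θ_2 = -w₀(2x(L-x)(L-2x)(x+2L)+x²(L-x)²)/(120LEI) = -3·(2·5·(20-5)·(20-2·5)·(5+2·20)+5²·(20-5)²)/(120·20·100000) = -117/128000 rad
Load 3 — applied couple M₀=-19 kN·m at a=40/3 m (b=L-a=20/3):
  θ_3 = (R_Ax²/2 - M_Ax)/EI  [x≤a] with R_A=-19/15, M_A=-19/3 = ((-19/15)·5²/2 - (-19/3)·5)/100000 = 19/120000 rad
Load 4 — point force P=13 kN at a=8 m (b=L-a=12):
  θ_4 = -Pb²x(2aL-(3a+b)x)/(2L³EI)  [x≤a] = -13·12²·5·(2·8·20-(3·8+12)·5)/(2·20³·100000) = -819/1000000 rad
Superposition: θ = Σ θ_i = -186761/144000000 rad ≈ -0.001297 rad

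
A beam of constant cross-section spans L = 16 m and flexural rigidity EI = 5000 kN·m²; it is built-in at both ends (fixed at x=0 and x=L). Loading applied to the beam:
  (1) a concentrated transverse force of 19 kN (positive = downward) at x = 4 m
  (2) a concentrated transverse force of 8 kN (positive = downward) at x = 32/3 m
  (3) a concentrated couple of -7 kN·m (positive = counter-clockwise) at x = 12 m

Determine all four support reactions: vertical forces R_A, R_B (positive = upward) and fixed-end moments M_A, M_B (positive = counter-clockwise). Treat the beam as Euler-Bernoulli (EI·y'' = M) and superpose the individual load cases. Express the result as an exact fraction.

R_A = 60871/3456 kN, M_A = 21619/432 kN·m, R_B = 32441/3456 kN, M_B = -13781/432 kN·m

Load 1 — point force P=19 kN at a=4 m (b=L-a=12):
  R_A = Pb²(3a+b)/L³ = 19·12²·(3·4+12)/16³ = 513/32 kN
  M_A = Pab²/L² = 19·4·12²/16² = 171/4 kN·m
  R_B = Pa²(a+3b)/L³ = 19·4²·(4+3·12)/16³ = 95/32 kN
  M_B = -Pa²b/L² = -19·4²·12/16² = -57/4 kN·m
Load 2 — point force P=8 kN at a=32/3 m (b=L-a=16/3):
  R_A = Pb²(3a+b)/L³ = 8·(16/3)²·(3·(32/3)+(16/3))/16³ = 56/27 kN
  M_A = Pab²/L² = 8·(32/3)·(16/3)²/16² = 256/27 kN·m
  R_B = Pa²(a+3b)/L³ = 8·(32/3)²·((32/3)+3·(16/3))/16³ = 160/27 kN
  M_B = -Pa²b/L² = -8·(32/3)²·(16/3)/16² = -512/27 kN·m
Load 3 — applied couple M₀=-7 kN·m at a=12 m (b=L-a=4):
  R_A = 6M₀ab/L³ = 6·(-7)·12·4/16³ = -63/128 kN
  M_A = M₀b(2a-b)/L² = (-7)·4·(2·12-4)/16² = -35/16 kN·m
  R_B = -6M₀ab/L³ = -6·(-7)·12·4/16³ = 63/128 kN
  M_B = M₀a(2b-a)/L² = (-7)·12·(2·4-12)/16² = 21/16 kN·m
Superposition: R_A = 60871/3456 kN, M_A = 21619/432 kN·m, R_B = 32441/3456 kN, M_B = -13781/432 kN·m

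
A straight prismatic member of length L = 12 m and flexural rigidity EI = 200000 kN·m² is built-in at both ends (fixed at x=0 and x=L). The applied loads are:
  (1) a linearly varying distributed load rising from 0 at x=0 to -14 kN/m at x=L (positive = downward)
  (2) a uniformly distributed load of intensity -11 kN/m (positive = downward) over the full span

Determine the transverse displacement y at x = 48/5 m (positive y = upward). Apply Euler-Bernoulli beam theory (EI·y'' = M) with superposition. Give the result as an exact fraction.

y(48/5) = 101736/48828125 m

Load 1 — triangular load w₀=-14 kN/m (0→w₀ over full span):
  y_1 = -w₀x²(L-x)²(x+2L)/(120LEI) = -(-14)·(48/5)²·(12-(48/5))²·((48/5)+2·12)/(120·12·200000) = 42336/48828125 m
Load 2 — uniform load w=-11 kN/m over full span:
  y_2 = -wx²(L-x)²/(24EI) = -(-11)·(48/5)²·(12-(48/5))²/(24·200000) = 2376/1953125 m
Superposition: y = Σ y_i = 101736/48828125 m ≈ 0.002084 m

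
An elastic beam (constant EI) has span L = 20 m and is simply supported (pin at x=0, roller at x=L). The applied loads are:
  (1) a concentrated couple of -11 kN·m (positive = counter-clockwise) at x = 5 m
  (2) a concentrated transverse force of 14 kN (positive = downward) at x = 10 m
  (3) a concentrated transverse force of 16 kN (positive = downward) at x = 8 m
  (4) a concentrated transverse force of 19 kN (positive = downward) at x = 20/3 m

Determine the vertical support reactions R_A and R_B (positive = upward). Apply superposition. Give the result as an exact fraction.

Load 1 — applied couple M₀=-11 kN·m at a=5 m (b=L-a=15):
  R_A = M₀/L = (-11)/20 = -11/20 kN
  R_B = -M₀/L = -(-11)/20 = 11/20 kN
Load 2 — point force P=14 kN at a=10 m (b=L-a=10):
  R_A = Pb/L = 14·10/20 = 7 kN
  R_B = Pa/L = 14·10/20 = 7 kN
Load 3 — point force P=16 kN at a=8 m (b=L-a=12):
  R_A = Pb/L = 16·12/20 = 48/5 kN
  R_B = Pa/L = 16·8/20 = 32/5 kN
Load 4 — point force P=19 kN at a=20/3 m (b=L-a=40/3):
  R_A = Pb/L = 19·(40/3)/20 = 38/3 kN
  R_B = Pa/L = 19·(20/3)/20 = 19/3 kN
Superposition: R_A = 1723/60 kN, R_B = 1217/60 kN

R_A = 1723/60 kN, R_B = 1217/60 kN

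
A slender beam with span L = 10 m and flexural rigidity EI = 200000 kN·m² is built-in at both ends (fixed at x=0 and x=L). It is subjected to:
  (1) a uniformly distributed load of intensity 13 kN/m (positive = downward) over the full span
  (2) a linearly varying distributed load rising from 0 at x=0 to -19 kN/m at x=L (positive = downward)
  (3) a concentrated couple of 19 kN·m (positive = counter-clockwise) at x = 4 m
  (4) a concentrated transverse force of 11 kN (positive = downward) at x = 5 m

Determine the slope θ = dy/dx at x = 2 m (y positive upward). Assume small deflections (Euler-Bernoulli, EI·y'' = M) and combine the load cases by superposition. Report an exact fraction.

θ(2) = -36491/150000000 rad

Load 1 — uniform load w=13 kN/m over full span:
  θ_1 = -wx(L-x)(L-2x)/(12EI) = -13·2·(10-2)·(10-2·2)/(12·200000) = -13/25000 rad
Load 2 — triangular load w₀=-19 kN/m (0→w₀ over full span):
  θ_2 = -w₀(2x(L-x)(L-2x)(x+2L)+x²(L-x)²)/(120LEI) = -(-19)·(2·2·(10-2)·(10-2·2)·(2+2·10)+2²·(10-2)²)/(120·10·200000) = 133/375000 rad
Load 3 — applied couple M₀=19 kN·m at a=4 m (b=L-a=6):
  θ_3 = (R_Ax²/2 - M_Ax)/EI  [x≤a] with R_A=342/125, M_A=57/25 = ((342/125)·2²/2 - (57/25)·2)/200000 = 57/12500000 rad
Load 4 — point force P=11 kN at a=5 m (b=L-a=5):
  θ_4 = -Pb²x(2aL-(3a+b)x)/(2L³EI)  [x≤a] = -11·5²·2·(2·5·10-(3·5+5)·2)/(2·10³·200000) = -33/400000 rad
Superposition: θ = Σ θ_i = -36491/150000000 rad ≈ -0.000243 rad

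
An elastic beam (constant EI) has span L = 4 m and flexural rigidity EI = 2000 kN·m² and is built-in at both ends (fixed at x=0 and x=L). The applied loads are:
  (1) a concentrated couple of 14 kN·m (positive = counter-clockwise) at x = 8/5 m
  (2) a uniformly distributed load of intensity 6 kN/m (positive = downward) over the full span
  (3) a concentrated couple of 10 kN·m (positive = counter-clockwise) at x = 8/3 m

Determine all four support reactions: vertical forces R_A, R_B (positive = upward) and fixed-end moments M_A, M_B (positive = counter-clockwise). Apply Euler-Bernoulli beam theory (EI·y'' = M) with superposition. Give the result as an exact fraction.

R_A = 1528/75 kN, M_A = 976/75 kN·m, R_B = 272/75 kN, M_B = -88/25 kN·m

Load 1 — applied couple M₀=14 kN·m at a=8/5 m (b=L-a=12/5):
  R_A = 6M₀ab/L³ = 6·14·(8/5)·(12/5)/4³ = 126/25 kN
  M_A = M₀b(2a-b)/L² = 14·(12/5)·(2·(8/5)-(12/5))/4² = 42/25 kN·m
  R_B = -6M₀ab/L³ = -6·14·(8/5)·(12/5)/4³ = -126/25 kN
  M_B = M₀a(2b-a)/L² = 14·(8/5)·(2·(12/5)-(8/5))/4² = 112/25 kN·m
Load 2 — uniform load w=6 kN/m over full span:
  R_A = wL/2 = 6·4/2 = 12 kN
  M_A = wL²/12 = 6·4²/12 = 8 kN·m
  R_B = wL/2 = 6·4/2 = 12 kN
  M_B = -wL²/12 = -6·4²/12 = -8 kN·m
Load 3 — applied couple M₀=10 kN·m at a=8/3 m (b=L-a=4/3):
  R_A = 6M₀ab/L³ = 6·10·(8/3)·(4/3)/4³ = 10/3 kN
  M_A = M₀b(2a-b)/L² = 10·(4/3)·(2·(8/3)-(4/3))/4² = 10/3 kN·m
  R_B = -6M₀ab/L³ = -6·10·(8/3)·(4/3)/4³ = -10/3 kN
  M_B = M₀a(2b-a)/L² = 10·(8/3)·(2·(4/3)-(8/3))/4² = 0 kN·m
Superposition: R_A = 1528/75 kN, M_A = 976/75 kN·m, R_B = 272/75 kN, M_B = -88/25 kN·m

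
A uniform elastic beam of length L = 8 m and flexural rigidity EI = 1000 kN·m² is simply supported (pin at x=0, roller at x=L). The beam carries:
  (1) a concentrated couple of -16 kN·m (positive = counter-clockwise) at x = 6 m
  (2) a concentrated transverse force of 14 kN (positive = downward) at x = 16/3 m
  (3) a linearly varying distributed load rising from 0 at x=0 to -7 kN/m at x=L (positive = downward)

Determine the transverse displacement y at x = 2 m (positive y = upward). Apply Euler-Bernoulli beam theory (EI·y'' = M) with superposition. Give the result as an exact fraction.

y(2) = 12457/162000 m

Load 1 — applied couple M₀=-16 kN·m at a=6 m (b=L-a=2):
  y_1 = (M₀x³/(6L)+C₁x)/EI  [x≤a] with C₁=M₀(3b²-L²)/(6L)=52/3 = ((-16)·2³/(6·8)+(52/3)·2)/1000 = 4/125 m
Load 2 — point force P=14 kN at a=16/3 m (b=L-a=8/3):
  y_2 = -Pbx(L²-b²-x²)/(6LEI)  [x≤a] = -14·(8/3)·2·(8²-(8/3)²-2²)/(6·8·1000) = -833/10125 m
Load 3 — triangular load w₀=-7 kN/m (0→w₀ over full span):
  y_3 = -w₀x(7L⁴-10L²x²+3x⁴)/(360LEI) = -(-7)·2·(7·8⁴-10·8²·2²+3·2⁴)/(360·8·1000) = 763/6000 m
Superposition: y = Σ y_i = 12457/162000 m ≈ 0.076895 m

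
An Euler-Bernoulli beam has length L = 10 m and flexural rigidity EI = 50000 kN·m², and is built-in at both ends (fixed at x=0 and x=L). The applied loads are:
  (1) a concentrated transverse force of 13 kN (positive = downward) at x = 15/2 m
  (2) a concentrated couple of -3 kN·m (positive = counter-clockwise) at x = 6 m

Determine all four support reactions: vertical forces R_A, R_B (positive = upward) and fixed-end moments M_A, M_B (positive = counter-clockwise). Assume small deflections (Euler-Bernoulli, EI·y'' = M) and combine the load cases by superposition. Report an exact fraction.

R_A = 6397/4000 kN, M_A = 4107/800 kN·m, R_B = 45603/4000 kN, M_B = -14913/800 kN·m

Load 1 — point force P=13 kN at a=15/2 m (b=L-a=5/2):
  R_A = Pb²(3a+b)/L³ = 13·(5/2)²·(3·(15/2)+(5/2))/10³ = 65/32 kN
  M_A = Pab²/L² = 13·(15/2)·(5/2)²/10² = 195/32 kN·m
  R_B = Pa²(a+3b)/L³ = 13·(15/2)²·((15/2)+3·(5/2))/10³ = 351/32 kN
  M_B = -Pa²b/L² = -13·(15/2)²·(5/2)/10² = -585/32 kN·m
Load 2 — applied couple M₀=-3 kN·m at a=6 m (b=L-a=4):
  R_A = 6M₀ab/L³ = 6·(-3)·6·4/10³ = -54/125 kN
  M_A = M₀b(2a-b)/L² = (-3)·4·(2·6-4)/10² = -24/25 kN·m
  R_B = -6M₀ab/L³ = -6·(-3)·6·4/10³ = 54/125 kN
  M_B = M₀a(2b-a)/L² = (-3)·6·(2·4-6)/10² = -9/25 kN·m
Superposition: R_A = 6397/4000 kN, M_A = 4107/800 kN·m, R_B = 45603/4000 kN, M_B = -14913/800 kN·m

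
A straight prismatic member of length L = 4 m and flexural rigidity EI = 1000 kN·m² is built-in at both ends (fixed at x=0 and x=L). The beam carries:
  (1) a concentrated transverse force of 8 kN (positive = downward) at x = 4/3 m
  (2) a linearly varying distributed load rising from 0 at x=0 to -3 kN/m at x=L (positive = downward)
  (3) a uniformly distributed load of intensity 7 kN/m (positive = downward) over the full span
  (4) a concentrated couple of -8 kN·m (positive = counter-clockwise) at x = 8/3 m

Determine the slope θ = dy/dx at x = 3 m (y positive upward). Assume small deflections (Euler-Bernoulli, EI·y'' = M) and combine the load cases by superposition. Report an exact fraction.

Load 1 — point force P=8 kN at a=4/3 m (b=L-a=8/3):
  θ_1 = Pa²(L-x)(2bL-(3b+a)(L-x))/(2L³EI)  [x>a] = 8·(4/3)²·(4-3)·(2·(8/3)·4-(3·(8/3)+(4/3))·(4-3))/(2·4³·1000) = 1/750 rad
Load 2 — triangular load w₀=-3 kN/m (0→w₀ over full span):
  θ_2 = -w₀(2x(L-x)(L-2x)(x+2L)+x²(L-x)²)/(120LEI) = -(-3)·(2·3·(4-3)·(4-2·3)·(3+2·4)+3²·(4-3)²)/(120·4·1000) = -123/160000 rad
Load 3 — uniform load w=7 kN/m over full span:
  θ_3 = -wx(L-x)(L-2x)/(12EI) = -7·3·(4-3)·(4-2·3)/(12·1000) = 7/2000 rad
Load 4 — applied couple M₀=-8 kN·m at a=8/3 m (b=L-a=4/3):
  θ_4 = (R_Ax²/2 - M_Ax - M₀(x-a))/EI  [x>a] with R_A=-8/3, M_A=-8/3 = ((-8/3)·3²/2 - (-8/3)·3 - (-8)·(3-(8/3)))/1000 = -1/750 rad
Superposition: θ = Σ θ_i = 437/160000 rad ≈ 0.002731 rad

θ(3) = 437/160000 rad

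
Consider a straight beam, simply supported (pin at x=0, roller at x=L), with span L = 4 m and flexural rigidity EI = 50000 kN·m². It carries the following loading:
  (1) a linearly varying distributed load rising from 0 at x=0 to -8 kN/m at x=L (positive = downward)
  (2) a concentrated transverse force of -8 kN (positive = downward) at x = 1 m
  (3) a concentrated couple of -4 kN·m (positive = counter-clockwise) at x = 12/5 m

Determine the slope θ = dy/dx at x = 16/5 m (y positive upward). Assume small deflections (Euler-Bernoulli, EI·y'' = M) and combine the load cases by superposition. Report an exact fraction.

Load 1 — triangular load w₀=-8 kN/m (0→w₀ over full span):
  θ_1 = -w₀(7L⁴-30L²x²+15x⁴)/(360LEI) = -(-8)·(7·4⁴-30·4²·(16/5)²+15·(16/5)⁴)/(360·4·50000) = -3028/17578125 rad
Load 2 — point force P=-8 kN at a=1 m (b=L-a=3):
  θ_2 = -Pa(2L²-6Lx+3x²+a²)/(6LEI)  [x>a] = -(-8)·1·(2·4²-6·4·(16/5)+3·(16/5)²+1²)/(6·4·50000) = -109/1250000 rad
Load 3 — applied couple M₀=-4 kN·m at a=12/5 m (b=L-a=8/5):
  θ_3 = (M₀x²/(2L)-M₀(x-a)+C₁)/EI  [x>a] with C₁=M₀(3b²-L²)/(6L)=104/75 = ((-4)·(16/5)²/(2·4)-(-4)·((16/5)-(12/5))+(104/75))/50000 = -1/93750 rad
Superposition: θ = Σ θ_i = -75973/281250000 rad ≈ -0.000270 rad

θ(16/5) = -75973/281250000 rad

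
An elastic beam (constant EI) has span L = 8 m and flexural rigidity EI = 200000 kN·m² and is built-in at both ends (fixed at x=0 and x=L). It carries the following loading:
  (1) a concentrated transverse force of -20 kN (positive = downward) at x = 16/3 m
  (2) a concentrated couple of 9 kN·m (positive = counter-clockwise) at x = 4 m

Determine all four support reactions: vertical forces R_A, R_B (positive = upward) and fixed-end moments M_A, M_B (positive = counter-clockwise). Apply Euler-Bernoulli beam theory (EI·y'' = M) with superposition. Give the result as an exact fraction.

R_A = -1511/432 kN, M_A = -1037/108 kN·m, R_B = -7129/432 kN, M_B = 2803/108 kN·m

Load 1 — point force P=-20 kN at a=16/3 m (b=L-a=8/3):
  R_A = Pb²(3a+b)/L³ = (-20)·(8/3)²·(3·(16/3)+(8/3))/8³ = -140/27 kN
  M_A = Pab²/L² = (-20)·(16/3)·(8/3)²/8² = -320/27 kN·m
  R_B = Pa²(a+3b)/L³ = (-20)·(16/3)²·((16/3)+3·(8/3))/8³ = -400/27 kN
  M_B = -Pa²b/L² = -(-20)·(16/3)²·(8/3)/8² = 640/27 kN·m
Load 2 — applied couple M₀=9 kN·m at a=4 m (b=L-a=4):
  R_A = 6M₀ab/L³ = 6·9·4·4/8³ = 27/16 kN
  M_A = M₀b(2a-b)/L² = 9·4·(2·4-4)/8² = 9/4 kN·m
  R_B = -6M₀ab/L³ = -6·9·4·4/8³ = -27/16 kN
  M_B = M₀a(2b-a)/L² = 9·4·(2·4-4)/8² = 9/4 kN·m
Superposition: R_A = -1511/432 kN, M_A = -1037/108 kN·m, R_B = -7129/432 kN, M_B = 2803/108 kN·m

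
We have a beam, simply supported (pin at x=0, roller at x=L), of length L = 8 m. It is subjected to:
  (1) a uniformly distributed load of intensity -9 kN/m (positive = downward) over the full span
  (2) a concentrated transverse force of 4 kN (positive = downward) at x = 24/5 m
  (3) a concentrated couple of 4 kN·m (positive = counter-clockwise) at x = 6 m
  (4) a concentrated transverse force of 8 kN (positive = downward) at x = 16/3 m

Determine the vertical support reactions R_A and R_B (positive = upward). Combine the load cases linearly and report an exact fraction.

R_A = -937/30 kN, R_B = -863/30 kN

Load 1 — uniform load w=-9 kN/m over full span:
  R_A = wL/2 = (-9)·8/2 = -36 kN
  R_B = wL/2 = (-9)·8/2 = -36 kN
Load 2 — point force P=4 kN at a=24/5 m (b=L-a=16/5):
  R_A = Pb/L = 4·(16/5)/8 = 8/5 kN
  R_B = Pa/L = 4·(24/5)/8 = 12/5 kN
Load 3 — applied couple M₀=4 kN·m at a=6 m (b=L-a=2):
  R_A = M₀/L = 4/8 = 1/2 kN
  R_B = -M₀/L = -4/8 = -1/2 kN
Load 4 — point force P=8 kN at a=16/3 m (b=L-a=8/3):
  R_A = Pb/L = 8·(8/3)/8 = 8/3 kN
  R_B = Pa/L = 8·(16/3)/8 = 16/3 kN
Superposition: R_A = -937/30 kN, R_B = -863/30 kN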